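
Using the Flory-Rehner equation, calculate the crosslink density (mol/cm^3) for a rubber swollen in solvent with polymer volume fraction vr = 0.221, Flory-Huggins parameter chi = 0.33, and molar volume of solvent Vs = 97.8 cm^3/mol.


ln(1 - vr) = ln(1 - 0.221) = -0.2497
Numerator = -((-0.2497) + 0.221 + 0.33 * 0.221^2) = 0.0126
Denominator = 97.8 * (0.221^(1/3) - 0.221/2) = 48.3224
nu = 0.0126 / 48.3224 = 2.6130e-04 mol/cm^3

2.6130e-04 mol/cm^3


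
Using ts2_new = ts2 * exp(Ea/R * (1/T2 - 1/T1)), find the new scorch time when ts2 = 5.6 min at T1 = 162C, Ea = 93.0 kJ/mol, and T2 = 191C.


Convert temperatures: T1 = 162 + 273.15 = 435.15 K, T2 = 191 + 273.15 = 464.15 K
ts2_new = 5.6 * exp(93000 / 8.314 * (1/464.15 - 1/435.15))
1/T2 - 1/T1 = -1.4358e-04
ts2_new = 1.12 min

1.12 min


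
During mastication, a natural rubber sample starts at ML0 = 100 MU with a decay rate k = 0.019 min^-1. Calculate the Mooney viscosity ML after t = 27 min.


ML = ML0 * exp(-k * t)
ML = 100 * exp(-0.019 * 27)
ML = 100 * 0.5987
ML = 59.87 MU

59.87 MU


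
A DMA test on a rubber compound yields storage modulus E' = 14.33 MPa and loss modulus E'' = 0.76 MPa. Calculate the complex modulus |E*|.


|E*| = sqrt(E'^2 + E''^2)
= sqrt(14.33^2 + 0.76^2)
= sqrt(205.3489 + 0.5776)
= 14.35 MPa

14.35 MPa


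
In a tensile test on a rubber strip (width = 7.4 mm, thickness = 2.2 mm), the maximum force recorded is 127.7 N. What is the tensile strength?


Area = width * thickness = 7.4 * 2.2 = 16.28 mm^2
TS = force / area = 127.7 / 16.28 = 7.84 MPa

7.84 MPa


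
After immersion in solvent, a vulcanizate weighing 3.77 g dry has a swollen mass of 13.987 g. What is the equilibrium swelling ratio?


Q = W_swollen / W_dry
Q = 13.987 / 3.77
Q = 3.71

Q = 3.71


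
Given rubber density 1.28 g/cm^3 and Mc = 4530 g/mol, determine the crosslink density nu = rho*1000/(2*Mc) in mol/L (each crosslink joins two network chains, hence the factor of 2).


nu = rho * 1000 / (2 * Mc)
nu = 1.28 * 1000 / (2 * 4530)
nu = 1280.0 / 9060
nu = 0.1413 mol/L

0.1413 mol/L


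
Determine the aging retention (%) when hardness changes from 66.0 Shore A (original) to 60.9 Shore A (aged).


Retention = aged / original * 100
= 60.9 / 66.0 * 100
= 92.3%

92.3%


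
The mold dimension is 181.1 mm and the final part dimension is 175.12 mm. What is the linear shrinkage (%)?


Shrinkage = (mold - part) / mold * 100
= (181.1 - 175.12) / 181.1 * 100
= 5.98 / 181.1 * 100
= 3.3%

3.3%


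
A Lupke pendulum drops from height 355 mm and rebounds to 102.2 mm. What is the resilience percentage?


Resilience = h_rebound / h_drop * 100
= 102.2 / 355 * 100
= 28.8%

28.8%


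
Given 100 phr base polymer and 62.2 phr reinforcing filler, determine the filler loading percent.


Filler % = filler / (rubber + filler) * 100
= 62.2 / (100 + 62.2) * 100
= 62.2 / 162.2 * 100
= 38.35%

38.35%


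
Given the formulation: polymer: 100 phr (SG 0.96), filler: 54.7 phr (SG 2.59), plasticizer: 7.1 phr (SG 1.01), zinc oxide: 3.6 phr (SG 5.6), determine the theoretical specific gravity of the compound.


Sum of weights = 165.4
Volume contributions:
  polymer: 100/0.96 = 104.1667
  filler: 54.7/2.59 = 21.1197
  plasticizer: 7.1/1.01 = 7.0297
  zinc oxide: 3.6/5.6 = 0.6429
Sum of volumes = 132.9589
SG = 165.4 / 132.9589 = 1.244

SG = 1.244


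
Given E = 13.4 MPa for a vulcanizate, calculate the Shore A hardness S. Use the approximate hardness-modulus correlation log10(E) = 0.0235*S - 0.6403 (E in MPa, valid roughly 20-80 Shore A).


log10(E) = 0.0235*S - 0.6403  =>  S = (log10(E) + 0.6403) / 0.0235
log10(13.4) = 1.127105
S = (1.127105 + 0.6403) / 0.0235 = 1.767405 / 0.0235
S = 75.2

Shore A = 75.2


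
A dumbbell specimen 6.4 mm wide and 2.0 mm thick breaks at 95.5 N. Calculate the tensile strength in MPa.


Area = width * thickness = 6.4 * 2.0 = 12.8 mm^2
TS = force / area = 95.5 / 12.8 = 7.46 MPa

7.46 MPa


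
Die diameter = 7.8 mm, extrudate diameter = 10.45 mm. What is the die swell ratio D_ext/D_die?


Die swell ratio = D_extrudate / D_die
= 10.45 / 7.8
= 1.34

Die swell = 1.34


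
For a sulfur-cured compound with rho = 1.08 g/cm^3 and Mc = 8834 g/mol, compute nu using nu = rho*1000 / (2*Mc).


nu = rho * 1000 / (2 * Mc)
nu = 1.08 * 1000 / (2 * 8834)
nu = 1080.0 / 17668
nu = 0.0611 mol/L

0.0611 mol/L


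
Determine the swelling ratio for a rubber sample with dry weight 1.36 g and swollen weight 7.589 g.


Q = W_swollen / W_dry
Q = 7.589 / 1.36
Q = 5.58

Q = 5.58


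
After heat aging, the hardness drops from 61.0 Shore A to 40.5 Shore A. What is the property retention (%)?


Retention = aged / original * 100
= 40.5 / 61.0 * 100
= 66.4%

66.4%


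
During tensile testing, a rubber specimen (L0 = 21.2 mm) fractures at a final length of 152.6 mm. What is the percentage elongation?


Elongation = (Lf - L0) / L0 * 100
= (152.6 - 21.2) / 21.2 * 100
= 131.4 / 21.2 * 100
= 619.8%

619.8%


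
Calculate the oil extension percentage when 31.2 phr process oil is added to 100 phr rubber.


Oil % = oil / (100 + oil) * 100
= 31.2 / (100 + 31.2) * 100
= 31.2 / 131.2 * 100
= 23.78%

23.78%


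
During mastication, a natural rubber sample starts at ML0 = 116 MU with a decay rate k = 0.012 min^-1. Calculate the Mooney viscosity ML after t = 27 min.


ML = ML0 * exp(-k * t)
ML = 116 * exp(-0.012 * 27)
ML = 116 * 0.7233
ML = 83.9 MU

83.9 MU


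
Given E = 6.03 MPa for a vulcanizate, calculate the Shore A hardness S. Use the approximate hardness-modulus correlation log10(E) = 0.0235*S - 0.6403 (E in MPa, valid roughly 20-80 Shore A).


log10(E) = 0.0235*S - 0.6403  =>  S = (log10(E) + 0.6403) / 0.0235
log10(6.03) = 0.780317
S = (0.780317 + 0.6403) / 0.0235 = 1.420617 / 0.0235
S = 60.5

Shore A = 60.5


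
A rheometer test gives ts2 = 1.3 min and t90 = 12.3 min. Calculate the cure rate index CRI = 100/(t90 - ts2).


CRI = 100 / (t90 - ts2)
= 100 / (12.3 - 1.3)
= 100 / 11.0
= 9.09 min^-1

9.09 min^-1


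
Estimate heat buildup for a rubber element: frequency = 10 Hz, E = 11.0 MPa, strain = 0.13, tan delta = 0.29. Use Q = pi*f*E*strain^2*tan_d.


Q = pi * f * E * strain^2 * tan_d
= pi * 10 * 11.0 * 0.13^2 * 0.29
= pi * 10 * 11.0 * 0.0169 * 0.29
= 1.6937

Q = 1.6937


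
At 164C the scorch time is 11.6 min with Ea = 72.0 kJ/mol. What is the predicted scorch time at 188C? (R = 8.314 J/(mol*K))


Convert temperatures: T1 = 164 + 273.15 = 437.15 K, T2 = 188 + 273.15 = 461.15 K
ts2_new = 11.6 * exp(72000 / 8.314 * (1/461.15 - 1/437.15))
1/T2 - 1/T1 = -1.1905e-04
ts2_new = 4.14 min

4.14 min


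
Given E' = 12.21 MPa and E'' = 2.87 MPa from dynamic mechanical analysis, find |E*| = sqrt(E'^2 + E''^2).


|E*| = sqrt(E'^2 + E''^2)
= sqrt(12.21^2 + 2.87^2)
= sqrt(149.0841 + 8.2369)
= 12.543 MPa

12.543 MPa


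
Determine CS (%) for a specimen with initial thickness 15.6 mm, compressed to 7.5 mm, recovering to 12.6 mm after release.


CS = (t0 - recovered) / (t0 - ts) * 100
= (15.6 - 12.6) / (15.6 - 7.5) * 100
= 3.0 / 8.1 * 100
= 37.0%

37.0%


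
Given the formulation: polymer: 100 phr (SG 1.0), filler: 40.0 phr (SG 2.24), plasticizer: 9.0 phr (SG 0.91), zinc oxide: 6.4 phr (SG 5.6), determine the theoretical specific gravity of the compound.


Sum of weights = 155.4
Volume contributions:
  polymer: 100/1.0 = 100.0000
  filler: 40.0/2.24 = 17.8571
  plasticizer: 9.0/0.91 = 9.8901
  zinc oxide: 6.4/5.6 = 1.1429
Sum of volumes = 128.8901
SG = 155.4 / 128.8901 = 1.206

SG = 1.206


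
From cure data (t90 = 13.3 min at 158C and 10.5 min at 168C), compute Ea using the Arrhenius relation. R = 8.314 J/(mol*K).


T1 = 431.15 K, T2 = 441.15 K
1/T1 - 1/T2 = 5.2576e-05
ln(t1/t2) = ln(13.3/10.5) = 0.2364
Ea = 8.314 * 0.2364 / 5.2576e-05 = 37381.0546 J/mol
Ea = 37.38 kJ/mol

37.38 kJ/mol


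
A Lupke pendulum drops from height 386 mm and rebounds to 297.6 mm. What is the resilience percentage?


Resilience = h_rebound / h_drop * 100
= 297.6 / 386 * 100
= 77.1%

77.1%


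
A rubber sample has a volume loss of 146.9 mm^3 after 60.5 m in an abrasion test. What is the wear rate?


Rate = volume_loss / distance
= 146.9 / 60.5
= 2.428 mm^3/m

2.428 mm^3/m


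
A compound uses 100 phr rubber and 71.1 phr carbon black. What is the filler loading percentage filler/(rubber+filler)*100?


Filler % = filler / (rubber + filler) * 100
= 71.1 / (100 + 71.1) * 100
= 71.1 / 171.1 * 100
= 41.55%

41.55%


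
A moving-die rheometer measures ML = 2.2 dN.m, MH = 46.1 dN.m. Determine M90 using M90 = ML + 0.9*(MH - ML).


M90 = ML + 0.9 * (MH - ML)
M90 = 2.2 + 0.9 * (46.1 - 2.2)
M90 = 2.2 + 0.9 * 43.9
M90 = 41.71 dN.m

41.71 dN.m


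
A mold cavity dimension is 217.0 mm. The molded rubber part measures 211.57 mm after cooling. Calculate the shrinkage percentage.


Shrinkage = (mold - part) / mold * 100
= (217.0 - 211.57) / 217.0 * 100
= 5.43 / 217.0 * 100
= 2.5%

2.5%


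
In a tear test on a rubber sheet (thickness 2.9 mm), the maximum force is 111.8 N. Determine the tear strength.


Tear strength = force / thickness
= 111.8 / 2.9
= 38.55 N/mm

38.55 N/mm


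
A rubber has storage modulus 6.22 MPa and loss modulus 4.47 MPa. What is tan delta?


tan delta = E'' / E'
= 4.47 / 6.22
= 0.7186

tan delta = 0.7186


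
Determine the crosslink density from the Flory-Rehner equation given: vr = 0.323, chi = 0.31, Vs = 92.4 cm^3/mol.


ln(1 - vr) = ln(1 - 0.323) = -0.3901
Numerator = -((-0.3901) + 0.323 + 0.31 * 0.323^2) = 0.0347
Denominator = 92.4 * (0.323^(1/3) - 0.323/2) = 48.4750
nu = 0.0347 / 48.4750 = 7.1670e-04 mol/cm^3

7.1670e-04 mol/cm^3


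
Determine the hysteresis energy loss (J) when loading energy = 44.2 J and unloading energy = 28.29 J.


Hysteresis loss = loading - unloading
= 44.2 - 28.29
= 15.91 J

15.91 J


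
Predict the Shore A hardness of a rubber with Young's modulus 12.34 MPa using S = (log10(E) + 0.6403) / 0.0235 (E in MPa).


log10(E) = 0.0235*S - 0.6403  =>  S = (log10(E) + 0.6403) / 0.0235
log10(12.34) = 1.091315
S = (1.091315 + 0.6403) / 0.0235 = 1.731615 / 0.0235
S = 73.7

Shore A = 73.7


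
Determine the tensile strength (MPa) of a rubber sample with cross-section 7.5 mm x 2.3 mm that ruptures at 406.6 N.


Area = width * thickness = 7.5 * 2.3 = 17.25 mm^2
TS = force / area = 406.6 / 17.25 = 23.57 MPa

23.57 MPa


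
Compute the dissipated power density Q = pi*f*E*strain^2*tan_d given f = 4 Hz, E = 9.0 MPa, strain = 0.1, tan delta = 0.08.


Q = pi * f * E * strain^2 * tan_d
= pi * 4 * 9.0 * 0.1^2 * 0.08
= pi * 4 * 9.0 * 0.0100 * 0.08
= 0.0905

Q = 0.0905


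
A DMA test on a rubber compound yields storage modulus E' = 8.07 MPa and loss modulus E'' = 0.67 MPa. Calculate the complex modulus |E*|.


|E*| = sqrt(E'^2 + E''^2)
= sqrt(8.07^2 + 0.67^2)
= sqrt(65.1249 + 0.4489)
= 8.098 MPa

8.098 MPa


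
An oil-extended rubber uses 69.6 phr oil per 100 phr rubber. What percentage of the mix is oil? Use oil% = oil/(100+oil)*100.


Oil % = oil / (100 + oil) * 100
= 69.6 / (100 + 69.6) * 100
= 69.6 / 169.6 * 100
= 41.04%

41.04%


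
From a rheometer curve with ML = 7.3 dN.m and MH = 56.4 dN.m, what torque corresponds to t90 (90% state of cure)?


M90 = ML + 0.9 * (MH - ML)
M90 = 7.3 + 0.9 * (56.4 - 7.3)
M90 = 7.3 + 0.9 * 49.1
M90 = 51.49 dN.m

51.49 dN.m


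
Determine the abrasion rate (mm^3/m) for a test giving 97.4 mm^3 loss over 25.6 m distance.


Rate = volume_loss / distance
= 97.4 / 25.6
= 3.805 mm^3/m

3.805 mm^3/m


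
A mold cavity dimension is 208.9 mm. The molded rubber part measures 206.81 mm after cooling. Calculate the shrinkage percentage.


Shrinkage = (mold - part) / mold * 100
= (208.9 - 206.81) / 208.9 * 100
= 2.09 / 208.9 * 100
= 1.0%

1.0%


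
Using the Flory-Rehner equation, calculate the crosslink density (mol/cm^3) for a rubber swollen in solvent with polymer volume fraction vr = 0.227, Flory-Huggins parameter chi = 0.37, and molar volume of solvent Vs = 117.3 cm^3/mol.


ln(1 - vr) = ln(1 - 0.227) = -0.2575
Numerator = -((-0.2575) + 0.227 + 0.37 * 0.227^2) = 0.0114
Denominator = 117.3 * (0.227^(1/3) - 0.227/2) = 58.2414
nu = 0.0114 / 58.2414 = 1.9592e-04 mol/cm^3

1.9592e-04 mol/cm^3


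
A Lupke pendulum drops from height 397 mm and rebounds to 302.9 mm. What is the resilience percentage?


Resilience = h_rebound / h_drop * 100
= 302.9 / 397 * 100
= 76.3%

76.3%


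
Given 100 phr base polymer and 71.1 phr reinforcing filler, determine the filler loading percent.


Filler % = filler / (rubber + filler) * 100
= 71.1 / (100 + 71.1) * 100
= 71.1 / 171.1 * 100
= 41.55%

41.55%


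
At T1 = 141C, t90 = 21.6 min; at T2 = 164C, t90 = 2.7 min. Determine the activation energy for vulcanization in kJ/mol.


T1 = 414.15 K, T2 = 437.15 K
1/T1 - 1/T2 = 1.2704e-04
ln(t1/t2) = ln(21.6/2.7) = 2.0794
Ea = 8.314 * 2.0794 / 1.2704e-04 = 136087.1279 J/mol
Ea = 136.09 kJ/mol

136.09 kJ/mol


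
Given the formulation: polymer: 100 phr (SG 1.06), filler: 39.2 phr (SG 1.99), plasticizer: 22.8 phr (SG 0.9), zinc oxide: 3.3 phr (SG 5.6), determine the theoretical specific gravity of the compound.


Sum of weights = 165.3
Volume contributions:
  polymer: 100/1.06 = 94.3396
  filler: 39.2/1.99 = 19.6985
  plasticizer: 22.8/0.9 = 25.3333
  zinc oxide: 3.3/5.6 = 0.5893
Sum of volumes = 139.9607
SG = 165.3 / 139.9607 = 1.181

SG = 1.181


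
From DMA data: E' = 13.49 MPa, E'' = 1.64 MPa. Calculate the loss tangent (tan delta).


tan delta = E'' / E'
= 1.64 / 13.49
= 0.1216

tan delta = 0.1216


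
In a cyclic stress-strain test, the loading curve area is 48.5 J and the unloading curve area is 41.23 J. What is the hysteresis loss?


Hysteresis loss = loading - unloading
= 48.5 - 41.23
= 7.27 J

7.27 J


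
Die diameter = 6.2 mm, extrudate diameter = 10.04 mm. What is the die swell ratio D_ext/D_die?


Die swell ratio = D_extrudate / D_die
= 10.04 / 6.2
= 1.619

Die swell = 1.619


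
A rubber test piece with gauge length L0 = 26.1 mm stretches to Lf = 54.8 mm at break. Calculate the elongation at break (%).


Elongation = (Lf - L0) / L0 * 100
= (54.8 - 26.1) / 26.1 * 100
= 28.7 / 26.1 * 100
= 110.0%

110.0%


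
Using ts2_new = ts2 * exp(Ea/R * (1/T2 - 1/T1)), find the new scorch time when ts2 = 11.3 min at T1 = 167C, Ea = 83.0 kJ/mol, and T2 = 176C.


Convert temperatures: T1 = 167 + 273.15 = 440.15 K, T2 = 176 + 273.15 = 449.15 K
ts2_new = 11.3 * exp(83000 / 8.314 * (1/449.15 - 1/440.15))
1/T2 - 1/T1 = -4.5525e-05
ts2_new = 7.17 min

7.17 min


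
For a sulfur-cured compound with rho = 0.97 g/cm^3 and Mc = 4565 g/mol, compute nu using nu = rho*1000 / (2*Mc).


nu = rho * 1000 / (2 * Mc)
nu = 0.97 * 1000 / (2 * 4565)
nu = 970.0 / 9130
nu = 0.1062 mol/L

0.1062 mol/L


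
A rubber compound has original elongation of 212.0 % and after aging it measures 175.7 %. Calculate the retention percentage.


Retention = aged / original * 100
= 175.7 / 212.0 * 100
= 82.9%

82.9%


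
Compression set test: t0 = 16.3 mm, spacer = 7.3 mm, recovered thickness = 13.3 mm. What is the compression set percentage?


CS = (t0 - recovered) / (t0 - ts) * 100
= (16.3 - 13.3) / (16.3 - 7.3) * 100
= 3.0 / 9.0 * 100
= 33.3%

33.3%


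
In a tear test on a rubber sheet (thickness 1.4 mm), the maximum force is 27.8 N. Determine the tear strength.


Tear strength = force / thickness
= 27.8 / 1.4
= 19.86 N/mm

19.86 N/mm


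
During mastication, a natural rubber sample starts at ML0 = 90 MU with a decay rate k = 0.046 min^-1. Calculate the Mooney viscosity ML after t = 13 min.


ML = ML0 * exp(-k * t)
ML = 90 * exp(-0.046 * 13)
ML = 90 * 0.5499
ML = 49.49 MU

49.49 MU


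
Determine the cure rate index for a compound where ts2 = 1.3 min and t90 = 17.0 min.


CRI = 100 / (t90 - ts2)
= 100 / (17.0 - 1.3)
= 100 / 15.7
= 6.37 min^-1

6.37 min^-1


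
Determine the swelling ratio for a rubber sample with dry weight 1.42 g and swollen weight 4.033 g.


Q = W_swollen / W_dry
Q = 4.033 / 1.42
Q = 2.84

Q = 2.84


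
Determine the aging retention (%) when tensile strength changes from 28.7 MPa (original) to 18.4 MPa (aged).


Retention = aged / original * 100
= 18.4 / 28.7 * 100
= 64.1%

64.1%


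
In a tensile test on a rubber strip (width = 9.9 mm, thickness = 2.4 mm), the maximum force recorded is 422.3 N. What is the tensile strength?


Area = width * thickness = 9.9 * 2.4 = 23.76 mm^2
TS = force / area = 422.3 / 23.76 = 17.77 MPa

17.77 MPa


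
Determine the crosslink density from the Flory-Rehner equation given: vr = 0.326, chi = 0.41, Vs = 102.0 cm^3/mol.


ln(1 - vr) = ln(1 - 0.326) = -0.3945
Numerator = -((-0.3945) + 0.326 + 0.41 * 0.326^2) = 0.0250
Denominator = 102.0 * (0.326^(1/3) - 0.326/2) = 53.5744
nu = 0.0250 / 53.5744 = 4.6575e-04 mol/cm^3

4.6575e-04 mol/cm^3


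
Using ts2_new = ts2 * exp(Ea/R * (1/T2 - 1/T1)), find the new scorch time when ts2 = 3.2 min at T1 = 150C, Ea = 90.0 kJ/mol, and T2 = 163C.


Convert temperatures: T1 = 150 + 273.15 = 423.15 K, T2 = 163 + 273.15 = 436.15 K
ts2_new = 3.2 * exp(90000 / 8.314 * (1/436.15 - 1/423.15))
1/T2 - 1/T1 = -7.0439e-05
ts2_new = 1.49 min

1.49 min


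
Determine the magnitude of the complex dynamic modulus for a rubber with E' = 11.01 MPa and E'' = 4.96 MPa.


|E*| = sqrt(E'^2 + E''^2)
= sqrt(11.01^2 + 4.96^2)
= sqrt(121.2201 + 24.6016)
= 12.076 MPa

12.076 MPa


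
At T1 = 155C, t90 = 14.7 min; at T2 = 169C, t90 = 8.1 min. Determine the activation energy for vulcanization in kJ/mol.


T1 = 428.15 K, T2 = 442.15 K
1/T1 - 1/T2 = 7.3954e-05
ln(t1/t2) = ln(14.7/8.1) = 0.5960
Ea = 8.314 * 0.5960 / 7.3954e-05 = 67001.0716 J/mol
Ea = 67.0 kJ/mol

67.0 kJ/mol


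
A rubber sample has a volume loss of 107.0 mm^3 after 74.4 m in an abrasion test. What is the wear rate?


Rate = volume_loss / distance
= 107.0 / 74.4
= 1.438 mm^3/m

1.438 mm^3/m


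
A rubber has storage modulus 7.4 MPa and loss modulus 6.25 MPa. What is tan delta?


tan delta = E'' / E'
= 6.25 / 7.4
= 0.8446

tan delta = 0.8446


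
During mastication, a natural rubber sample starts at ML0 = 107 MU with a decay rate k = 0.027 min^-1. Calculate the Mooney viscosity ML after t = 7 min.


ML = ML0 * exp(-k * t)
ML = 107 * exp(-0.027 * 7)
ML = 107 * 0.8278
ML = 88.57 MU

88.57 MU


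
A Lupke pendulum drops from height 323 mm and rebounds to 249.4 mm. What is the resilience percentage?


Resilience = h_rebound / h_drop * 100
= 249.4 / 323 * 100
= 77.2%

77.2%


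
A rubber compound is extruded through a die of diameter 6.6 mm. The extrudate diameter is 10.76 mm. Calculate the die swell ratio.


Die swell ratio = D_extrudate / D_die
= 10.76 / 6.6
= 1.63

Die swell = 1.63


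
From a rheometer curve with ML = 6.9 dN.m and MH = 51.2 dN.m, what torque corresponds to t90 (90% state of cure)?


M90 = ML + 0.9 * (MH - ML)
M90 = 6.9 + 0.9 * (51.2 - 6.9)
M90 = 6.9 + 0.9 * 44.3
M90 = 46.77 dN.m

46.77 dN.m


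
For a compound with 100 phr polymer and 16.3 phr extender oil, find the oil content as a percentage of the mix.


Oil % = oil / (100 + oil) * 100
= 16.3 / (100 + 16.3) * 100
= 16.3 / 116.3 * 100
= 14.02%

14.02%


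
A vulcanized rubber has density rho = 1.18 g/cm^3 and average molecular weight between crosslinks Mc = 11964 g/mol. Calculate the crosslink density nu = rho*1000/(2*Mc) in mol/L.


nu = rho * 1000 / (2 * Mc)
nu = 1.18 * 1000 / (2 * 11964)
nu = 1180.0 / 23928
nu = 0.0493 mol/L

0.0493 mol/L


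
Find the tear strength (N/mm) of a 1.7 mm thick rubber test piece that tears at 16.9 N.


Tear strength = force / thickness
= 16.9 / 1.7
= 9.94 N/mm

9.94 N/mm


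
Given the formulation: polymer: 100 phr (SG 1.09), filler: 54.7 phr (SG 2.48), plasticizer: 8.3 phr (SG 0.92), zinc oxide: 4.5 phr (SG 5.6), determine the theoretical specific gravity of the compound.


Sum of weights = 167.5
Volume contributions:
  polymer: 100/1.09 = 91.7431
  filler: 54.7/2.48 = 22.0565
  plasticizer: 8.3/0.92 = 9.0217
  zinc oxide: 4.5/5.6 = 0.8036
Sum of volumes = 123.6249
SG = 167.5 / 123.6249 = 1.355

SG = 1.355


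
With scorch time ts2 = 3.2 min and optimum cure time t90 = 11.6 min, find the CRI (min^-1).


CRI = 100 / (t90 - ts2)
= 100 / (11.6 - 3.2)
= 100 / 8.4
= 11.9 min^-1

11.9 min^-1


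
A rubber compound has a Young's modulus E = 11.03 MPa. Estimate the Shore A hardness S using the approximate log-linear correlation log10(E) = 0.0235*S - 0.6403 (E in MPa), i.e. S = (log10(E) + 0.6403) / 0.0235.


log10(E) = 0.0235*S - 0.6403  =>  S = (log10(E) + 0.6403) / 0.0235
log10(11.03) = 1.042576
S = (1.042576 + 0.6403) / 0.0235 = 1.682876 / 0.0235
S = 71.6

Shore A = 71.6


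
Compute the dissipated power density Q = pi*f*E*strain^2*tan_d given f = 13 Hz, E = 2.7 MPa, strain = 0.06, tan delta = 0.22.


Q = pi * f * E * strain^2 * tan_d
= pi * 13 * 2.7 * 0.06^2 * 0.22
= pi * 13 * 2.7 * 0.0036 * 0.22
= 0.0873

Q = 0.0873


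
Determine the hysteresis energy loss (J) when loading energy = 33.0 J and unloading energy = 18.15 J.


Hysteresis loss = loading - unloading
= 33.0 - 18.15
= 14.85 J

14.85 J


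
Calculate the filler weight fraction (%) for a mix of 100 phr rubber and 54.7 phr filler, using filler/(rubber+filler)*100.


Filler % = filler / (rubber + filler) * 100
= 54.7 / (100 + 54.7) * 100
= 54.7 / 154.7 * 100
= 35.36%

35.36%


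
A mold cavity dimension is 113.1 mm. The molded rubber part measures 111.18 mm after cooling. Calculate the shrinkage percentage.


Shrinkage = (mold - part) / mold * 100
= (113.1 - 111.18) / 113.1 * 100
= 1.92 / 113.1 * 100
= 1.7%

1.7%


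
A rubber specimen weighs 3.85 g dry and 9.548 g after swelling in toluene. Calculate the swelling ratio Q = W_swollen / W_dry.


Q = W_swollen / W_dry
Q = 9.548 / 3.85
Q = 2.48

Q = 2.48


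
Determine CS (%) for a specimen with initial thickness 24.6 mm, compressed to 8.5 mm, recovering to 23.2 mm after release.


CS = (t0 - recovered) / (t0 - ts) * 100
= (24.6 - 23.2) / (24.6 - 8.5) * 100
= 1.4 / 16.1 * 100
= 8.7%

8.7%


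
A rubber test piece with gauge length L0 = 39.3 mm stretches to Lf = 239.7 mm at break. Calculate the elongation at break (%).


Elongation = (Lf - L0) / L0 * 100
= (239.7 - 39.3) / 39.3 * 100
= 200.4 / 39.3 * 100
= 509.9%

509.9%


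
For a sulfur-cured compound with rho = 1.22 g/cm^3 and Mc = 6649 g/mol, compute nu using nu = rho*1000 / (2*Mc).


nu = rho * 1000 / (2 * Mc)
nu = 1.22 * 1000 / (2 * 6649)
nu = 1220.0 / 13298
nu = 0.0917 mol/L

0.0917 mol/L


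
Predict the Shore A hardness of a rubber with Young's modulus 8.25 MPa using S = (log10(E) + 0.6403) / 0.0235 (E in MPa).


log10(E) = 0.0235*S - 0.6403  =>  S = (log10(E) + 0.6403) / 0.0235
log10(8.25) = 0.916454
S = (0.916454 + 0.6403) / 0.0235 = 1.556754 / 0.0235
S = 66.2

Shore A = 66.2


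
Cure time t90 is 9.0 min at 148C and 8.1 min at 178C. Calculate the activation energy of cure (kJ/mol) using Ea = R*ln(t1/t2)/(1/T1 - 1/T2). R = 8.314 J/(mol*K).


T1 = 421.15 K, T2 = 451.15 K
1/T1 - 1/T2 = 1.5789e-04
ln(t1/t2) = ln(9.0/8.1) = 0.1054
Ea = 8.314 * 0.1054 / 1.5789e-04 = 5547.8463 J/mol
Ea = 5.55 kJ/mol

5.55 kJ/mol


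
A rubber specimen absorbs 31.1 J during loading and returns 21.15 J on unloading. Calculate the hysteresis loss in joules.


Hysteresis loss = loading - unloading
= 31.1 - 21.15
= 9.95 J

9.95 J


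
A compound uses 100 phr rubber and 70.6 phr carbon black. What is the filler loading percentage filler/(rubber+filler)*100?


Filler % = filler / (rubber + filler) * 100
= 70.6 / (100 + 70.6) * 100
= 70.6 / 170.6 * 100
= 41.38%

41.38%


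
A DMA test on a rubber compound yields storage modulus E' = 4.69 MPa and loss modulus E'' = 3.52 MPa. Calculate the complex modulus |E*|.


|E*| = sqrt(E'^2 + E''^2)
= sqrt(4.69^2 + 3.52^2)
= sqrt(21.9961 + 12.3904)
= 5.864 MPa

5.864 MPa


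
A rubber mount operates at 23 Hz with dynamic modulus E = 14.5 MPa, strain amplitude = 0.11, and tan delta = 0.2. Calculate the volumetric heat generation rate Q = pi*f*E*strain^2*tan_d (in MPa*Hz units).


Q = pi * f * E * strain^2 * tan_d
= pi * 23 * 14.5 * 0.11^2 * 0.2
= pi * 23 * 14.5 * 0.0121 * 0.2
= 2.5355

Q = 2.5355


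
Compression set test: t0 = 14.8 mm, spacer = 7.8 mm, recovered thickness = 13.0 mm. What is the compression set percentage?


CS = (t0 - recovered) / (t0 - ts) * 100
= (14.8 - 13.0) / (14.8 - 7.8) * 100
= 1.8 / 7.0 * 100
= 25.7%

25.7%


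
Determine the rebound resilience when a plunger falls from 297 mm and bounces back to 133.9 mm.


Resilience = h_rebound / h_drop * 100
= 133.9 / 297 * 100
= 45.1%

45.1%


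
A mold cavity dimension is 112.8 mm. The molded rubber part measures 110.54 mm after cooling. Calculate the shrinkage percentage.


Shrinkage = (mold - part) / mold * 100
= (112.8 - 110.54) / 112.8 * 100
= 2.26 / 112.8 * 100
= 2.0%

2.0%


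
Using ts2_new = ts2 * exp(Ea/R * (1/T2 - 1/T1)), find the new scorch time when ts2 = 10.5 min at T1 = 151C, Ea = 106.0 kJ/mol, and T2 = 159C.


Convert temperatures: T1 = 151 + 273.15 = 424.15 K, T2 = 159 + 273.15 = 432.15 K
ts2_new = 10.5 * exp(106000 / 8.314 * (1/432.15 - 1/424.15))
1/T2 - 1/T1 = -4.3645e-05
ts2_new = 6.02 min

6.02 min


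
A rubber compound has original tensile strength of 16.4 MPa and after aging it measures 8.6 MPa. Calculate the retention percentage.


Retention = aged / original * 100
= 8.6 / 16.4 * 100
= 52.4%

52.4%


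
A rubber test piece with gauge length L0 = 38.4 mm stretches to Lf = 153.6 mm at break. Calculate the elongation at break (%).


Elongation = (Lf - L0) / L0 * 100
= (153.6 - 38.4) / 38.4 * 100
= 115.2 / 38.4 * 100
= 300.0%

300.0%


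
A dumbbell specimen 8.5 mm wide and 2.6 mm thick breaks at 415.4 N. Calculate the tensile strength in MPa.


Area = width * thickness = 8.5 * 2.6 = 22.1 mm^2
TS = force / area = 415.4 / 22.1 = 18.8 MPa

18.8 MPa


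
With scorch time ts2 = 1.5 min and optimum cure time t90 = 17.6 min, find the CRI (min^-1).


CRI = 100 / (t90 - ts2)
= 100 / (17.6 - 1.5)
= 100 / 16.1
= 6.21 min^-1

6.21 min^-1


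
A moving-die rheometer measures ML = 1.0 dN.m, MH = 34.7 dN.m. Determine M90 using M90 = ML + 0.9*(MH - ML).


M90 = ML + 0.9 * (MH - ML)
M90 = 1.0 + 0.9 * (34.7 - 1.0)
M90 = 1.0 + 0.9 * 33.7
M90 = 31.33 dN.m

31.33 dN.m


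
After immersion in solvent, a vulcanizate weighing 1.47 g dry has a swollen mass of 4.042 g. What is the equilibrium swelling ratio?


Q = W_swollen / W_dry
Q = 4.042 / 1.47
Q = 2.75

Q = 2.75


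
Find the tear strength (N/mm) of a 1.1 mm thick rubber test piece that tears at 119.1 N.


Tear strength = force / thickness
= 119.1 / 1.1
= 108.27 N/mm

108.27 N/mm


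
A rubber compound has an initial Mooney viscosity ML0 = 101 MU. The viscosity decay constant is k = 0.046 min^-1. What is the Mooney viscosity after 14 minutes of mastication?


ML = ML0 * exp(-k * t)
ML = 101 * exp(-0.046 * 14)
ML = 101 * 0.5252
ML = 53.04 MU

53.04 MU


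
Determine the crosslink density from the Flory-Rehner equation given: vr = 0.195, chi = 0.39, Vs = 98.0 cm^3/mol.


ln(1 - vr) = ln(1 - 0.195) = -0.2169
Numerator = -((-0.2169) + 0.195 + 0.39 * 0.195^2) = 0.0071
Denominator = 98.0 * (0.195^(1/3) - 0.195/2) = 47.2741
nu = 0.0071 / 47.2741 = 1.4983e-04 mol/cm^3

1.4983e-04 mol/cm^3


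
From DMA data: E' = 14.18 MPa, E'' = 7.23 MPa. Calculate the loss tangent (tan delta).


tan delta = E'' / E'
= 7.23 / 14.18
= 0.5099

tan delta = 0.5099


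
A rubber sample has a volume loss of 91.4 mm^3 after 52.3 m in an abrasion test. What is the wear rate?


Rate = volume_loss / distance
= 91.4 / 52.3
= 1.748 mm^3/m

1.748 mm^3/m


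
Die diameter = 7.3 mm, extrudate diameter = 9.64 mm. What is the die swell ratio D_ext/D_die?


Die swell ratio = D_extrudate / D_die
= 9.64 / 7.3
= 1.321

Die swell = 1.321


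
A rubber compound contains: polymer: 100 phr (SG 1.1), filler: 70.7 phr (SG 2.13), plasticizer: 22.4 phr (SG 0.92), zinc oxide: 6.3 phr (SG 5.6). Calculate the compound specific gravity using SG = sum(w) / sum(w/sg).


Sum of weights = 199.4
Volume contributions:
  polymer: 100/1.1 = 90.9091
  filler: 70.7/2.13 = 33.1925
  plasticizer: 22.4/0.92 = 24.3478
  zinc oxide: 6.3/5.6 = 1.1250
Sum of volumes = 149.5744
SG = 199.4 / 149.5744 = 1.333

SG = 1.333


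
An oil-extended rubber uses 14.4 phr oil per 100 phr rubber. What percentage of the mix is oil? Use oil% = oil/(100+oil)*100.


Oil % = oil / (100 + oil) * 100
= 14.4 / (100 + 14.4) * 100
= 14.4 / 114.4 * 100
= 12.59%

12.59%


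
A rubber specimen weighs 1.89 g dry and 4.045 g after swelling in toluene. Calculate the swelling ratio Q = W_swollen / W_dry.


Q = W_swollen / W_dry
Q = 4.045 / 1.89
Q = 2.14

Q = 2.14


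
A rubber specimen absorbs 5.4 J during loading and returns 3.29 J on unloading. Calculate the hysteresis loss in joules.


Hysteresis loss = loading - unloading
= 5.4 - 3.29
= 2.11 J

2.11 J


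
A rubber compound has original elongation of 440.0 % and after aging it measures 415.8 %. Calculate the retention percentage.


Retention = aged / original * 100
= 415.8 / 440.0 * 100
= 94.5%

94.5%


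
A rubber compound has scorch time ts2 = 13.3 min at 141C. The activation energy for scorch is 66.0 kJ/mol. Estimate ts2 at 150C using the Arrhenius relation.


Convert temperatures: T1 = 141 + 273.15 = 414.15 K, T2 = 150 + 273.15 = 423.15 K
ts2_new = 13.3 * exp(66000 / 8.314 * (1/423.15 - 1/414.15))
1/T2 - 1/T1 = -5.1356e-05
ts2_new = 8.85 min

8.85 min


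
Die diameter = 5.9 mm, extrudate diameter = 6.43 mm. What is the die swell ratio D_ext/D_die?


Die swell ratio = D_extrudate / D_die
= 6.43 / 5.9
= 1.09

Die swell = 1.09


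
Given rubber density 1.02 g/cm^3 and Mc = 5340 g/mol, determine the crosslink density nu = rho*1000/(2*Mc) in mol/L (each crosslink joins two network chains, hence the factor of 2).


nu = rho * 1000 / (2 * Mc)
nu = 1.02 * 1000 / (2 * 5340)
nu = 1020.0 / 10680
nu = 0.0955 mol/L

0.0955 mol/L


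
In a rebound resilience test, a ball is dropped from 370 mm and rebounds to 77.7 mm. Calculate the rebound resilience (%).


Resilience = h_rebound / h_drop * 100
= 77.7 / 370 * 100
= 21.0%

21.0%


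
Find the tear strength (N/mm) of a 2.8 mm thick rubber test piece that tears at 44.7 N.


Tear strength = force / thickness
= 44.7 / 2.8
= 15.96 N/mm

15.96 N/mm


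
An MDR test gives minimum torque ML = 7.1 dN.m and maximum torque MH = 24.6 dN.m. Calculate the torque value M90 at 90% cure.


M90 = ML + 0.9 * (MH - ML)
M90 = 7.1 + 0.9 * (24.6 - 7.1)
M90 = 7.1 + 0.9 * 17.5
M90 = 22.85 dN.m

22.85 dN.m


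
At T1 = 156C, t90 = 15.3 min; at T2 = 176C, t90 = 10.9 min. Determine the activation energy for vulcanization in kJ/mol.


T1 = 429.15 K, T2 = 449.15 K
1/T1 - 1/T2 = 1.0376e-04
ln(t1/t2) = ln(15.3/10.9) = 0.3391
Ea = 8.314 * 0.3391 / 1.0376e-04 = 27170.3716 J/mol
Ea = 27.17 kJ/mol

27.17 kJ/mol


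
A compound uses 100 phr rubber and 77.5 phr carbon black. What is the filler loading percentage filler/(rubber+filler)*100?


Filler % = filler / (rubber + filler) * 100
= 77.5 / (100 + 77.5) * 100
= 77.5 / 177.5 * 100
= 43.66%

43.66%


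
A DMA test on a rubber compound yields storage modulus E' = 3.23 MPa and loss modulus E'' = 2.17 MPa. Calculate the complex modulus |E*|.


|E*| = sqrt(E'^2 + E''^2)
= sqrt(3.23^2 + 2.17^2)
= sqrt(10.4329 + 4.7089)
= 3.891 MPa

3.891 MPa


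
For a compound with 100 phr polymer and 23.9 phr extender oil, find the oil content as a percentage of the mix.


Oil % = oil / (100 + oil) * 100
= 23.9 / (100 + 23.9) * 100
= 23.9 / 123.9 * 100
= 19.29%

19.29%


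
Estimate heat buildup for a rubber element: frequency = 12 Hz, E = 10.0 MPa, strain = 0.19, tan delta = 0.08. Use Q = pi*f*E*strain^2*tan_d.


Q = pi * f * E * strain^2 * tan_d
= pi * 12 * 10.0 * 0.19^2 * 0.08
= pi * 12 * 10.0 * 0.0361 * 0.08
= 1.0888

Q = 1.0888


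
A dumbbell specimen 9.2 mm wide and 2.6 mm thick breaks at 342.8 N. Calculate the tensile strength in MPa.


Area = width * thickness = 9.2 * 2.6 = 23.92 mm^2
TS = force / area = 342.8 / 23.92 = 14.33 MPa

14.33 MPa


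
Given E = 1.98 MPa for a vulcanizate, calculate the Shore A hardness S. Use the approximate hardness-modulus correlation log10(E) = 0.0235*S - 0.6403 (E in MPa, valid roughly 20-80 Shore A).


log10(E) = 0.0235*S - 0.6403  =>  S = (log10(E) + 0.6403) / 0.0235
log10(1.98) = 0.296665
S = (0.296665 + 0.6403) / 0.0235 = 0.936965 / 0.0235
S = 39.9

Shore A = 39.9


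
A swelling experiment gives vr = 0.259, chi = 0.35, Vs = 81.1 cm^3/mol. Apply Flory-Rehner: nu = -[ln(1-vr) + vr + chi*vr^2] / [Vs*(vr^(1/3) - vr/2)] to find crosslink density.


ln(1 - vr) = ln(1 - 0.259) = -0.2998
Numerator = -((-0.2998) + 0.259 + 0.35 * 0.259^2) = 0.0173
Denominator = 81.1 * (0.259^(1/3) - 0.259/2) = 41.1932
nu = 0.0173 / 41.1932 = 4.1940e-04 mol/cm^3

4.1940e-04 mol/cm^3


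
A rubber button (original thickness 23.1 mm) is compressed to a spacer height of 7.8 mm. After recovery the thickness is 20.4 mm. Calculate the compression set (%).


CS = (t0 - recovered) / (t0 - ts) * 100
= (23.1 - 20.4) / (23.1 - 7.8) * 100
= 2.7 / 15.3 * 100
= 17.6%

17.6%


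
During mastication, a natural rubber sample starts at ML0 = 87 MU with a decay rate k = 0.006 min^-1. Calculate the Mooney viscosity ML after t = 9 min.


ML = ML0 * exp(-k * t)
ML = 87 * exp(-0.006 * 9)
ML = 87 * 0.9474
ML = 82.43 MU

82.43 MU


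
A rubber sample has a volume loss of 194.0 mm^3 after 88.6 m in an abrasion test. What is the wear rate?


Rate = volume_loss / distance
= 194.0 / 88.6
= 2.19 mm^3/m

2.19 mm^3/m


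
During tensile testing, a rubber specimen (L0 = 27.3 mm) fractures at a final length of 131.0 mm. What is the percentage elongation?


Elongation = (Lf - L0) / L0 * 100
= (131.0 - 27.3) / 27.3 * 100
= 103.7 / 27.3 * 100
= 379.9%

379.9%


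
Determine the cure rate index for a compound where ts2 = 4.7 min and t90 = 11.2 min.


CRI = 100 / (t90 - ts2)
= 100 / (11.2 - 4.7)
= 100 / 6.5
= 15.38 min^-1

15.38 min^-1


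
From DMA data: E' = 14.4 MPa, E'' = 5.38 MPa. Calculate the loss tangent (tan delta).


tan delta = E'' / E'
= 5.38 / 14.4
= 0.3736

tan delta = 0.3736


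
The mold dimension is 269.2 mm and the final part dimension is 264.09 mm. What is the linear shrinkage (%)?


Shrinkage = (mold - part) / mold * 100
= (269.2 - 264.09) / 269.2 * 100
= 5.11 / 269.2 * 100
= 1.9%

1.9%


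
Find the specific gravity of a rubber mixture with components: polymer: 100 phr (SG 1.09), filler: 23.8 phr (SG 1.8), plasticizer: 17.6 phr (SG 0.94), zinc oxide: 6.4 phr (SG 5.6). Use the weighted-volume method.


Sum of weights = 147.8
Volume contributions:
  polymer: 100/1.09 = 91.7431
  filler: 23.8/1.8 = 13.2222
  plasticizer: 17.6/0.94 = 18.7234
  zinc oxide: 6.4/5.6 = 1.1429
Sum of volumes = 124.8316
SG = 147.8 / 124.8316 = 1.184

SG = 1.184


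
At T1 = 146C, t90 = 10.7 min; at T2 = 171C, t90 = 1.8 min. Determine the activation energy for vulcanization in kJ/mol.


T1 = 419.15 K, T2 = 444.15 K
1/T1 - 1/T2 = 1.3429e-04
ln(t1/t2) = ln(10.7/1.8) = 1.7825
Ea = 8.314 * 1.7825 / 1.3429e-04 = 110354.0379 J/mol
Ea = 110.35 kJ/mol

110.35 kJ/mol


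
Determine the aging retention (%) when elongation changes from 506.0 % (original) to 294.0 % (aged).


Retention = aged / original * 100
= 294.0 / 506.0 * 100
= 58.1%

58.1%


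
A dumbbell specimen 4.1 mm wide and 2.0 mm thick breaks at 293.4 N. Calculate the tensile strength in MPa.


Area = width * thickness = 4.1 * 2.0 = 8.2 mm^2
TS = force / area = 293.4 / 8.2 = 35.78 MPa

35.78 MPa


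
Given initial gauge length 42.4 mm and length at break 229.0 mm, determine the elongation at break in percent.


Elongation = (Lf - L0) / L0 * 100
= (229.0 - 42.4) / 42.4 * 100
= 186.6 / 42.4 * 100
= 440.1%

440.1%


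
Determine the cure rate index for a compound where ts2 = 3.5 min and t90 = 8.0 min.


CRI = 100 / (t90 - ts2)
= 100 / (8.0 - 3.5)
= 100 / 4.5
= 22.22 min^-1

22.22 min^-1


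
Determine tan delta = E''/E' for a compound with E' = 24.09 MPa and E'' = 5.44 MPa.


tan delta = E'' / E'
= 5.44 / 24.09
= 0.2258

tan delta = 0.2258


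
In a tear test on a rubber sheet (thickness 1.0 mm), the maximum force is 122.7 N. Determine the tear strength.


Tear strength = force / thickness
= 122.7 / 1.0
= 122.7 N/mm

122.7 N/mm


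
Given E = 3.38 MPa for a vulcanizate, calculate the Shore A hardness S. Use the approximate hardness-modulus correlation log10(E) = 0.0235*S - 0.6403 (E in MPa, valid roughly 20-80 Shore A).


log10(E) = 0.0235*S - 0.6403  =>  S = (log10(E) + 0.6403) / 0.0235
log10(3.38) = 0.528917
S = (0.528917 + 0.6403) / 0.0235 = 1.169217 / 0.0235
S = 49.8

Shore A = 49.8


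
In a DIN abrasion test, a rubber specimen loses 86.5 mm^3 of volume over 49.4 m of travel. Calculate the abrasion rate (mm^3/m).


Rate = volume_loss / distance
= 86.5 / 49.4
= 1.751 mm^3/m

1.751 mm^3/m


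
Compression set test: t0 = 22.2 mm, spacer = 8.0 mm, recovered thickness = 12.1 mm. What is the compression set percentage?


CS = (t0 - recovered) / (t0 - ts) * 100
= (22.2 - 12.1) / (22.2 - 8.0) * 100
= 10.1 / 14.2 * 100
= 71.1%

71.1%


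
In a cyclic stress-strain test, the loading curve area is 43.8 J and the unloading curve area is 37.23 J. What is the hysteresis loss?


Hysteresis loss = loading - unloading
= 43.8 - 37.23
= 6.57 J

6.57 J


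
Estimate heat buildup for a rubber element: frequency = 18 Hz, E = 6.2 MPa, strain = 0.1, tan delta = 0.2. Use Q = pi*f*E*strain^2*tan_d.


Q = pi * f * E * strain^2 * tan_d
= pi * 18 * 6.2 * 0.1^2 * 0.2
= pi * 18 * 6.2 * 0.0100 * 0.2
= 0.7012

Q = 0.7012


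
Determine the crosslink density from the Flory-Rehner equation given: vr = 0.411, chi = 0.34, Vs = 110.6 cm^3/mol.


ln(1 - vr) = ln(1 - 0.411) = -0.5293
Numerator = -((-0.5293) + 0.411 + 0.34 * 0.411^2) = 0.0609
Denominator = 110.6 * (0.411^(1/3) - 0.411/2) = 59.5027
nu = 0.0609 / 59.5027 = 0.0010 mol/cm^3

0.0010 mol/cm^3


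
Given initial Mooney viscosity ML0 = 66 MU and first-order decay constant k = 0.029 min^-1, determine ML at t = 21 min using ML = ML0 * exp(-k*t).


ML = ML0 * exp(-k * t)
ML = 66 * exp(-0.029 * 21)
ML = 66 * 0.5439
ML = 35.9 MU

35.9 MU


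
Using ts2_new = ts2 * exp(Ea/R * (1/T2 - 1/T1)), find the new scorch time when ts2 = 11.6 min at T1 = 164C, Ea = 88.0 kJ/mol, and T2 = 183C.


Convert temperatures: T1 = 164 + 273.15 = 437.15 K, T2 = 183 + 273.15 = 456.15 K
ts2_new = 11.6 * exp(88000 / 8.314 * (1/456.15 - 1/437.15))
1/T2 - 1/T1 = -9.5283e-05
ts2_new = 4.23 min

4.23 min


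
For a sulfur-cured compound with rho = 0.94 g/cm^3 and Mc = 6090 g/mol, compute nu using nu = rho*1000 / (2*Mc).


nu = rho * 1000 / (2 * Mc)
nu = 0.94 * 1000 / (2 * 6090)
nu = 940.0 / 12180
nu = 0.0772 mol/L

0.0772 mol/L


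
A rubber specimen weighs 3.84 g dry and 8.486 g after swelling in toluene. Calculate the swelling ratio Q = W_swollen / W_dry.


Q = W_swollen / W_dry
Q = 8.486 / 3.84
Q = 2.21

Q = 2.21


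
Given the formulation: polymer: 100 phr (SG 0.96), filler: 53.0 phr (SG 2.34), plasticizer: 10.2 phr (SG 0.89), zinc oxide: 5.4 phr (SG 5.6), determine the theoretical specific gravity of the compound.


Sum of weights = 168.6
Volume contributions:
  polymer: 100/0.96 = 104.1667
  filler: 53.0/2.34 = 22.6496
  plasticizer: 10.2/0.89 = 11.4607
  zinc oxide: 5.4/5.6 = 0.9643
Sum of volumes = 139.2412
SG = 168.6 / 139.2412 = 1.211

SG = 1.211


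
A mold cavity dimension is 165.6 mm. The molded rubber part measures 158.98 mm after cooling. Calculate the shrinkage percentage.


Shrinkage = (mold - part) / mold * 100
= (165.6 - 158.98) / 165.6 * 100
= 6.62 / 165.6 * 100
= 4.0%

4.0%
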